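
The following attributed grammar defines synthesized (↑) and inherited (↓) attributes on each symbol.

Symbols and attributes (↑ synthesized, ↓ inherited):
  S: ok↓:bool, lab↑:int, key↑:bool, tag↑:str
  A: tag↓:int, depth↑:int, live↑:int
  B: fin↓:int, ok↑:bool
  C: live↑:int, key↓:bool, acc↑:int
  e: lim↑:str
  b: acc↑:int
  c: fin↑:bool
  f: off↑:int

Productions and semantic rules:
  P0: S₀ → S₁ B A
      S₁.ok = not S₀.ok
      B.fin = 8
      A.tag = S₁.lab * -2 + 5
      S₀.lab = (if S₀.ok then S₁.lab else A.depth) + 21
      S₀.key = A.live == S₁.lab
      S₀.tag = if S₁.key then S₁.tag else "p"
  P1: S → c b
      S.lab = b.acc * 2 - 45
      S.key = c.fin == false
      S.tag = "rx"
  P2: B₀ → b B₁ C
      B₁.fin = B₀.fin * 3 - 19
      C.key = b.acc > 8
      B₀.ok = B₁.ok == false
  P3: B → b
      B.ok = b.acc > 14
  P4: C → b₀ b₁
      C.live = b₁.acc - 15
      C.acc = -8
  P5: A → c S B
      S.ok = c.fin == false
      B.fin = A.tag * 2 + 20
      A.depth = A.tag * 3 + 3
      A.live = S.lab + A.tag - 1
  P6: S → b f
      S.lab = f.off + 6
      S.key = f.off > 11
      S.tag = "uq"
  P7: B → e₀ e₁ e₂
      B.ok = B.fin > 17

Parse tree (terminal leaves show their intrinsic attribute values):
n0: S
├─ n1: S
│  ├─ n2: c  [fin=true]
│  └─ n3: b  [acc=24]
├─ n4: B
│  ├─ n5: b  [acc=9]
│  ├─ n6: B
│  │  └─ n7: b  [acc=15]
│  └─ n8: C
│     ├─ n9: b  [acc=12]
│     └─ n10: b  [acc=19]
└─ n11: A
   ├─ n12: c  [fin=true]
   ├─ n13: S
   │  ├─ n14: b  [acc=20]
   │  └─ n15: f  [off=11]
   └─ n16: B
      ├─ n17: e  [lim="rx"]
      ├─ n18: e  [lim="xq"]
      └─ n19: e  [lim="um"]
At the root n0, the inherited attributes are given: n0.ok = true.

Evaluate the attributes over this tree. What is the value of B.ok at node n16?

1. n0.ok = true  [given at root]
2. n1.ok = false  [not S₀.ok]
3. n2.fin = true  [terminal]
4. n3.acc = 24  [terminal]
5. n1.lab = 3  [b.acc * 2 - 45]
6. n1.key = false  [c.fin == false]
7. n1.tag = "rx"  ["rx"]
8. n4.fin = 8  [8]
9. n5.acc = 9  [terminal]
10. n6.fin = 5  [B₀.fin * 3 - 19]
11. n7.acc = 15  [terminal]
12. n6.ok = true  [b.acc > 14]
13. n8.key = true  [b.acc > 8]
14. n9.acc = 12  [terminal]
15. n10.acc = 19  [terminal]
16. n8.live = 4  [b₁.acc - 15]
17. n8.acc = -8  [-8]
18. n4.ok = false  [B₁.ok == false]
19. n11.tag = -1  [S₁.lab * -2 + 5]
20. n12.fin = true  [terminal]
21. n13.ok = false  [c.fin == false]
22. n14.acc = 20  [terminal]
23. n15.off = 11  [terminal]
24. n13.lab = 17  [f.off + 6]
25. n13.key = false  [f.off > 11]
26. n13.tag = "uq"  ["uq"]
27. n16.fin = 18  [A.tag * 2 + 20]
28. n17.lim = "rx"  [terminal]
29. n18.lim = "xq"  [terminal]
30. n19.lim = "um"  [terminal]
31. n16.ok = true  [B.fin > 17]
32. n11.depth = 0  [A.tag * 3 + 3]
33. n11.live = 15  [S.lab + A.tag - 1]
34. n0.lab = 24  [(if S₀.ok then S₁.lab else A.depth) + 21]
35. n0.key = false  [A.live == S₁.lab]
36. n0.tag = "p"  [if S₁.key then S₁.tag else "p"]

true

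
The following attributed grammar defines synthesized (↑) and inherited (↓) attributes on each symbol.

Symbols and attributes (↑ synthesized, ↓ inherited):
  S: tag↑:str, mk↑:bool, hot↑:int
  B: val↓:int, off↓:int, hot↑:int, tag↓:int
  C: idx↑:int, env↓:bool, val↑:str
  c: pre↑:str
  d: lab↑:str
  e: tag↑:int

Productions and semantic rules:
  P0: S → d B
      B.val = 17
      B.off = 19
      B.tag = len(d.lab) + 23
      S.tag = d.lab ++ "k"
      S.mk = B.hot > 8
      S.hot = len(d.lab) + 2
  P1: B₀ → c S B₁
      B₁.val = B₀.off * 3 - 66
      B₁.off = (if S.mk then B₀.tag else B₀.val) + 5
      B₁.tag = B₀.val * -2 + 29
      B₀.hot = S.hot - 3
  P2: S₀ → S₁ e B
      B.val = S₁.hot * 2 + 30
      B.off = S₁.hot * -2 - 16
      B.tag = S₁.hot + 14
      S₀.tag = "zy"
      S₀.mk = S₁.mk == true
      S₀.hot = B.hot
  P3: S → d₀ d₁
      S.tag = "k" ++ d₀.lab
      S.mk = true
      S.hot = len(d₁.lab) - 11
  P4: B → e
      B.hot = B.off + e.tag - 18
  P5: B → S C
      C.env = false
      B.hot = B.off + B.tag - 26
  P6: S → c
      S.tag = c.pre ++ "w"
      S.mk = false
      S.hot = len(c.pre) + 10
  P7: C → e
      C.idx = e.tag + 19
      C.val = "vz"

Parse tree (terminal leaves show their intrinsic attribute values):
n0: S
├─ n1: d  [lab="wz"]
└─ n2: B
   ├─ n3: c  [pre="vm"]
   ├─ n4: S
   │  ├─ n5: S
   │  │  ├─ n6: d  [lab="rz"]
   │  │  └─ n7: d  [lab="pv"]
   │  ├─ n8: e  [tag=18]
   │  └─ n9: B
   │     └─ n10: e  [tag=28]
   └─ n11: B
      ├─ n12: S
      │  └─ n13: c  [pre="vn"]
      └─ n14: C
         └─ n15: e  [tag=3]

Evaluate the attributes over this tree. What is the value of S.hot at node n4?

1. n1.lab = "wz"  [terminal]
2. n2.val = 17  [17]
3. n2.off = 19  [19]
4. n2.tag = 25  [len(d.lab) + 23]
5. n3.pre = "vm"  [terminal]
6. n6.lab = "rz"  [terminal]
7. n7.lab = "pv"  [terminal]
8. n5.tag = "krz"  ["k" ++ d₀.lab]
9. n5.mk = true  [true]
10. n5.hot = -9  [len(d₁.lab) - 11]
11. n8.tag = 18  [terminal]
12. n9.val = 12  [S₁.hot * 2 + 30]
13. n9.off = 2  [S₁.hot * -2 - 16]
14. n9.tag = 5  [S₁.hot + 14]
15. n10.tag = 28  [terminal]
16. n9.hot = 12  [B.off + e.tag - 18]
17. n4.tag = "zy"  ["zy"]
18. n4.mk = true  [S₁.mk == true]
19. n4.hot = 12  [B.hot]
20. n11.val = -9  [B₀.off * 3 - 66]
21. n11.off = 30  [(if S.mk then B₀.tag else B₀.val) + 5]
22. n11.tag = -5  [B₀.val * -2 + 29]
23. n13.pre = "vn"  [terminal]
24. n12.tag = "vnw"  [c.pre ++ "w"]
25. n12.mk = false  [false]
26. n12.hot = 12  [len(c.pre) + 10]
27. n14.env = false  [false]
28. n15.tag = 3  [terminal]
29. n14.idx = 22  [e.tag + 19]
30. n14.val = "vz"  ["vz"]
31. n11.hot = -1  [B.off + B.tag - 26]
32. n2.hot = 9  [S.hot - 3]
33. n0.tag = "wzk"  [d.lab ++ "k"]
34. n0.mk = true  [B.hot > 8]
35. n0.hot = 4  [len(d.lab) + 2]

12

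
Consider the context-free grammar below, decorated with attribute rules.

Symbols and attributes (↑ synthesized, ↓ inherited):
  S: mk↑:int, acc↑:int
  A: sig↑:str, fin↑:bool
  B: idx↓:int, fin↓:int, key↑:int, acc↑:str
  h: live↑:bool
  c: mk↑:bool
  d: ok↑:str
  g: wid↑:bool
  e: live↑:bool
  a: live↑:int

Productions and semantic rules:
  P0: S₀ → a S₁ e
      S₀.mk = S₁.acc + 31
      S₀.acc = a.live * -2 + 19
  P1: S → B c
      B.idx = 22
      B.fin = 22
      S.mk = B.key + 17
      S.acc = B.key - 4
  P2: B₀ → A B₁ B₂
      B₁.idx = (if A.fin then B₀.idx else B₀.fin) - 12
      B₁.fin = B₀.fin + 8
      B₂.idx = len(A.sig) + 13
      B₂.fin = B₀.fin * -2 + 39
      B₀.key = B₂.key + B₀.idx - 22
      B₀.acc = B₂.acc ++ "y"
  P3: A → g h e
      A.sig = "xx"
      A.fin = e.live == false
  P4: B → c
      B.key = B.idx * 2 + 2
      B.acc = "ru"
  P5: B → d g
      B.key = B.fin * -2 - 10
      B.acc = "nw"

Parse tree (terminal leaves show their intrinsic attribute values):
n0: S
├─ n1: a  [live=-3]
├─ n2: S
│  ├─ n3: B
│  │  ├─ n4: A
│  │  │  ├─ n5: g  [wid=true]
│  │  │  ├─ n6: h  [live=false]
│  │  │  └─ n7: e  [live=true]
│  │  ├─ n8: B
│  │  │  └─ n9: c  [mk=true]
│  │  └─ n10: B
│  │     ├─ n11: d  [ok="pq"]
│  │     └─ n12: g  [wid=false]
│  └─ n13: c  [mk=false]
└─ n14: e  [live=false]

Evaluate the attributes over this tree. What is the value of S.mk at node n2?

17

1. n1.live = -3  [terminal]
2. n3.idx = 22  [22]
3. n3.fin = 22  [22]
4. n5.wid = true  [terminal]
5. n6.live = false  [terminal]
6. n7.live = true  [terminal]
7. n4.sig = "xx"  ["xx"]
8. n4.fin = false  [e.live == false]
9. n8.idx = 10  [(if A.fin then B₀.idx else B₀.fin) - 12]
10. n8.fin = 30  [B₀.fin + 8]
11. n9.mk = true  [terminal]
12. n8.key = 22  [B.idx * 2 + 2]
13. n8.acc = "ru"  ["ru"]
14. n10.idx = 15  [len(A.sig) + 13]
15. n10.fin = -5  [B₀.fin * -2 + 39]
16. n11.ok = "pq"  [terminal]
17. n12.wid = false  [terminal]
18. n10.key = 0  [B.fin * -2 - 10]
19. n10.acc = "nw"  ["nw"]
20. n3.key = 0  [B₂.key + B₀.idx - 22]
21. n3.acc = "nwy"  [B₂.acc ++ "y"]
22. n13.mk = false  [terminal]
23. n2.mk = 17  [B.key + 17]
24. n2.acc = -4  [B.key - 4]
25. n14.live = false  [terminal]
26. n0.mk = 27  [S₁.acc + 31]
27. n0.acc = 25  [a.live * -2 + 19]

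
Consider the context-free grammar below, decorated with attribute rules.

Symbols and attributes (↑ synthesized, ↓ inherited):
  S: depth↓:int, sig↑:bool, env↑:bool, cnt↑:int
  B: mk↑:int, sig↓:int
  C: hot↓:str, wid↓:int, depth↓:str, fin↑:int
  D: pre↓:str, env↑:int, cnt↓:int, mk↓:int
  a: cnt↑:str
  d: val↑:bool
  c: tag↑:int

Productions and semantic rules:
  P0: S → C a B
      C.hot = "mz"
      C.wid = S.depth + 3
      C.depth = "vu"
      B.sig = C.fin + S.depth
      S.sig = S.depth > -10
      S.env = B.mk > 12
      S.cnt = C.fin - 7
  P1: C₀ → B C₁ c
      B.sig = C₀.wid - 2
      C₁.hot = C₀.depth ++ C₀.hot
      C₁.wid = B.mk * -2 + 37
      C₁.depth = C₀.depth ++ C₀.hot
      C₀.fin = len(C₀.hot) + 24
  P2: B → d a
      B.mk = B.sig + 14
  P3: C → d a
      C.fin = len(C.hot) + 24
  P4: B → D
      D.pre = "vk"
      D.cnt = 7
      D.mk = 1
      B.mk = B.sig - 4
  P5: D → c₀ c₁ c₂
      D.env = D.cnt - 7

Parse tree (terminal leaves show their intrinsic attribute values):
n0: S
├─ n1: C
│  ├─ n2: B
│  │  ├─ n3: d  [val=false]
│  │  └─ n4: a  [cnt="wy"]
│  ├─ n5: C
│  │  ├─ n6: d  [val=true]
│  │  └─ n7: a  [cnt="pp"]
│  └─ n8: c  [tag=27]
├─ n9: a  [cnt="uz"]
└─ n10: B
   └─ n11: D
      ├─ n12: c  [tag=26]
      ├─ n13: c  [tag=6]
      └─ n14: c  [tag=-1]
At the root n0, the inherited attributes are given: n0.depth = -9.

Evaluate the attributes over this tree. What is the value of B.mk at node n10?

1. n0.depth = -9  [given at root]
2. n1.hot = "mz"  ["mz"]
3. n1.wid = -6  [S.depth + 3]
4. n1.depth = "vu"  ["vu"]
5. n2.sig = -8  [C₀.wid - 2]
6. n3.val = false  [terminal]
7. n4.cnt = "wy"  [terminal]
8. n2.mk = 6  [B.sig + 14]
9. n5.hot = "vumz"  [C₀.depth ++ C₀.hot]
10. n5.wid = 25  [B.mk * -2 + 37]
11. n5.depth = "vumz"  [C₀.depth ++ C₀.hot]
12. n6.val = true  [terminal]
13. n7.cnt = "pp"  [terminal]
14. n5.fin = 28  [len(C.hot) + 24]
15. n8.tag = 27  [terminal]
16. n1.fin = 26  [len(C₀.hot) + 24]
17. n9.cnt = "uz"  [terminal]
18. n10.sig = 17  [C.fin + S.depth]
19. n11.pre = "vk"  ["vk"]
20. n11.cnt = 7  [7]
21. n11.mk = 1  [1]
22. n12.tag = 26  [terminal]
23. n13.tag = 6  [terminal]
24. n14.tag = -1  [terminal]
25. n11.env = 0  [D.cnt - 7]
26. n10.mk = 13  [B.sig - 4]
27. n0.sig = true  [S.depth > -10]
28. n0.env = true  [B.mk > 12]
29. n0.cnt = 19  [C.fin - 7]

13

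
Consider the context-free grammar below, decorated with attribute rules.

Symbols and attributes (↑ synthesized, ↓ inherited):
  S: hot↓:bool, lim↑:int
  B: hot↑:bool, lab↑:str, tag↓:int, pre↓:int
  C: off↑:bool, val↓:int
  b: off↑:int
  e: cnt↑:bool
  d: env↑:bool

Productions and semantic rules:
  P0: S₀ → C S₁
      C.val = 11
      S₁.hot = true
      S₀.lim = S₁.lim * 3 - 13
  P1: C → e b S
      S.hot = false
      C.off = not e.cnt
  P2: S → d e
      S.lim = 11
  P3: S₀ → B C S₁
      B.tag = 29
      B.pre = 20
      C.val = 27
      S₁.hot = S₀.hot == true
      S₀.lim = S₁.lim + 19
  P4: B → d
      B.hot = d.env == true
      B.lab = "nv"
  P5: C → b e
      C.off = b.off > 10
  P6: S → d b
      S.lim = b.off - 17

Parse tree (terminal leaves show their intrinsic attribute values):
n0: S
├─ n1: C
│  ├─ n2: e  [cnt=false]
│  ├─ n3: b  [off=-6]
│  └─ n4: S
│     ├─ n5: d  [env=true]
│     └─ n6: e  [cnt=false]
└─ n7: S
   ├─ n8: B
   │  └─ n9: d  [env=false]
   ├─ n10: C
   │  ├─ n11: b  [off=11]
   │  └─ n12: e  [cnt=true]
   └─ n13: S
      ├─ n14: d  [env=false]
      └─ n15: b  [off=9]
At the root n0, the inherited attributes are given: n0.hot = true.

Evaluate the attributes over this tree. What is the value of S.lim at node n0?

1. n0.hot = true  [given at root]
2. n1.val = 11  [11]
3. n2.cnt = false  [terminal]
4. n3.off = -6  [terminal]
5. n4.hot = false  [false]
6. n5.env = true  [terminal]
7. n6.cnt = false  [terminal]
8. n4.lim = 11  [11]
9. n1.off = true  [not e.cnt]
10. n7.hot = true  [true]
11. n8.tag = 29  [29]
12. n8.pre = 20  [20]
13. n9.env = false  [terminal]
14. n8.hot = false  [d.env == true]
15. n8.lab = "nv"  ["nv"]
16. n10.val = 27  [27]
17. n11.off = 11  [terminal]
18. n12.cnt = true  [terminal]
19. n10.off = true  [b.off > 10]
20. n13.hot = true  [S₀.hot == true]
21. n14.env = false  [terminal]
22. n15.off = 9  [terminal]
23. n13.lim = -8  [b.off - 17]
24. n7.lim = 11  [S₁.lim + 19]
25. n0.lim = 20  [S₁.lim * 3 - 13]

20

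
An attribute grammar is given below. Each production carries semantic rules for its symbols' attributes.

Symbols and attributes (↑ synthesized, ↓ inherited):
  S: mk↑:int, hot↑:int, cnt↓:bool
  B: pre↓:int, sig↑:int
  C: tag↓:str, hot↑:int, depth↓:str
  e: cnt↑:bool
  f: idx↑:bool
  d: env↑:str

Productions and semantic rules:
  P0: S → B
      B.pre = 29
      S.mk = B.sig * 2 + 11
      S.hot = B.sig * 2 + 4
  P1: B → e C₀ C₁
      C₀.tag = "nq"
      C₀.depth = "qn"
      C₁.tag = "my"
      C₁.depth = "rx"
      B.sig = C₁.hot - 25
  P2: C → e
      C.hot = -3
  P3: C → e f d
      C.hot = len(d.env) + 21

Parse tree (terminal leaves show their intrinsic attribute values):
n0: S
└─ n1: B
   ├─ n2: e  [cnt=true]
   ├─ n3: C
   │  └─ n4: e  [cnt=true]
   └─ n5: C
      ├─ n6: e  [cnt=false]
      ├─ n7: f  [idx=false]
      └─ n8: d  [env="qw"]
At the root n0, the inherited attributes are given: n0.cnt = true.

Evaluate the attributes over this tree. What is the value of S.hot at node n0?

0

1. n0.cnt = true  [given at root]
2. n1.pre = 29  [29]
3. n2.cnt = true  [terminal]
4. n3.tag = "nq"  ["nq"]
5. n3.depth = "qn"  ["qn"]
6. n4.cnt = true  [terminal]
7. n3.hot = -3  [-3]
8. n5.tag = "my"  ["my"]
9. n5.depth = "rx"  ["rx"]
10. n6.cnt = false  [terminal]
11. n7.idx = false  [terminal]
12. n8.env = "qw"  [terminal]
13. n5.hot = 23  [len(d.env) + 21]
14. n1.sig = -2  [C₁.hot - 25]
15. n0.mk = 7  [B.sig * 2 + 11]
16. n0.hot = 0  [B.sig * 2 + 4]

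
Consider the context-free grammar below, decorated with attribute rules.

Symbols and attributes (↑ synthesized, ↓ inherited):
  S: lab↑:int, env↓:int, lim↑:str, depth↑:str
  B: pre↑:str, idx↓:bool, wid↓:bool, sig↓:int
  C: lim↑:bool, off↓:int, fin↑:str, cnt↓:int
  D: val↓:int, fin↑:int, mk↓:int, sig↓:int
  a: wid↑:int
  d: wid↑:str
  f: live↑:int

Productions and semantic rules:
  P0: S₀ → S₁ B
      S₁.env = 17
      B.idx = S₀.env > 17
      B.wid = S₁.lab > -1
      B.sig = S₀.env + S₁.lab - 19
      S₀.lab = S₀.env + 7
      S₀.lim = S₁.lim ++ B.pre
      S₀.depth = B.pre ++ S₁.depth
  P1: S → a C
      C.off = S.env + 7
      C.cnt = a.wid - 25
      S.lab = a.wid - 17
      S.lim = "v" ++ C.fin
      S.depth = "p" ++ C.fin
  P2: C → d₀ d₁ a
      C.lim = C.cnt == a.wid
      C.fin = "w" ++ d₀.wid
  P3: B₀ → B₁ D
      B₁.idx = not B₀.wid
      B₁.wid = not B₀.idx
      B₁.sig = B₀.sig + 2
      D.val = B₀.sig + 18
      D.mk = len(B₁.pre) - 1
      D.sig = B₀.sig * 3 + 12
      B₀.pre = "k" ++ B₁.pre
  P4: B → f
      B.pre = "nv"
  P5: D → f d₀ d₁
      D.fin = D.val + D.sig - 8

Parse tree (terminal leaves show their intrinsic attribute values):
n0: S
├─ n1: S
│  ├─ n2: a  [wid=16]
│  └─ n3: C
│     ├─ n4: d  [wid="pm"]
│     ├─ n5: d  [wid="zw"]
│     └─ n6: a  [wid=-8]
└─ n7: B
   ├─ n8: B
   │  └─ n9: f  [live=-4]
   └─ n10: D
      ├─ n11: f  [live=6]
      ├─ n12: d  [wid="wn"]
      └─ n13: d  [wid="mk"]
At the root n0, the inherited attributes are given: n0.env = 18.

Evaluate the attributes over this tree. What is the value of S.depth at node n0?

"knvpwpm"

1. n0.env = 18  [given at root]
2. n1.env = 17  [17]
3. n2.wid = 16  [terminal]
4. n3.off = 24  [S.env + 7]
5. n3.cnt = -9  [a.wid - 25]
6. n4.wid = "pm"  [terminal]
7. n5.wid = "zw"  [terminal]
8. n6.wid = -8  [terminal]
9. n3.lim = false  [C.cnt == a.wid]
10. n3.fin = "wpm"  ["w" ++ d₀.wid]
11. n1.lab = -1  [a.wid - 17]
12. n1.lim = "vwpm"  ["v" ++ C.fin]
13. n1.depth = "pwpm"  ["p" ++ C.fin]
14. n7.idx = true  [S₀.env > 17]
15. n7.wid = false  [S₁.lab > -1]
16. n7.sig = -2  [S₀.env + S₁.lab - 19]
17. n8.idx = true  [not B₀.wid]
18. n8.wid = false  [not B₀.idx]
19. n8.sig = 0  [B₀.sig + 2]
20. n9.live = -4  [terminal]
21. n8.pre = "nv"  ["nv"]
22. n10.val = 16  [B₀.sig + 18]
23. n10.mk = 1  [len(B₁.pre) - 1]
24. n10.sig = 6  [B₀.sig * 3 + 12]
25. n11.live = 6  [terminal]
26. n12.wid = "wn"  [terminal]
27. n13.wid = "mk"  [terminal]
28. n10.fin = 14  [D.val + D.sig - 8]
29. n7.pre = "knv"  ["k" ++ B₁.pre]
30. n0.lab = 25  [S₀.env + 7]
31. n0.lim = "vwpmknv"  [S₁.lim ++ B.pre]
32. n0.depth = "knvpwpm"  [B.pre ++ S₁.depth]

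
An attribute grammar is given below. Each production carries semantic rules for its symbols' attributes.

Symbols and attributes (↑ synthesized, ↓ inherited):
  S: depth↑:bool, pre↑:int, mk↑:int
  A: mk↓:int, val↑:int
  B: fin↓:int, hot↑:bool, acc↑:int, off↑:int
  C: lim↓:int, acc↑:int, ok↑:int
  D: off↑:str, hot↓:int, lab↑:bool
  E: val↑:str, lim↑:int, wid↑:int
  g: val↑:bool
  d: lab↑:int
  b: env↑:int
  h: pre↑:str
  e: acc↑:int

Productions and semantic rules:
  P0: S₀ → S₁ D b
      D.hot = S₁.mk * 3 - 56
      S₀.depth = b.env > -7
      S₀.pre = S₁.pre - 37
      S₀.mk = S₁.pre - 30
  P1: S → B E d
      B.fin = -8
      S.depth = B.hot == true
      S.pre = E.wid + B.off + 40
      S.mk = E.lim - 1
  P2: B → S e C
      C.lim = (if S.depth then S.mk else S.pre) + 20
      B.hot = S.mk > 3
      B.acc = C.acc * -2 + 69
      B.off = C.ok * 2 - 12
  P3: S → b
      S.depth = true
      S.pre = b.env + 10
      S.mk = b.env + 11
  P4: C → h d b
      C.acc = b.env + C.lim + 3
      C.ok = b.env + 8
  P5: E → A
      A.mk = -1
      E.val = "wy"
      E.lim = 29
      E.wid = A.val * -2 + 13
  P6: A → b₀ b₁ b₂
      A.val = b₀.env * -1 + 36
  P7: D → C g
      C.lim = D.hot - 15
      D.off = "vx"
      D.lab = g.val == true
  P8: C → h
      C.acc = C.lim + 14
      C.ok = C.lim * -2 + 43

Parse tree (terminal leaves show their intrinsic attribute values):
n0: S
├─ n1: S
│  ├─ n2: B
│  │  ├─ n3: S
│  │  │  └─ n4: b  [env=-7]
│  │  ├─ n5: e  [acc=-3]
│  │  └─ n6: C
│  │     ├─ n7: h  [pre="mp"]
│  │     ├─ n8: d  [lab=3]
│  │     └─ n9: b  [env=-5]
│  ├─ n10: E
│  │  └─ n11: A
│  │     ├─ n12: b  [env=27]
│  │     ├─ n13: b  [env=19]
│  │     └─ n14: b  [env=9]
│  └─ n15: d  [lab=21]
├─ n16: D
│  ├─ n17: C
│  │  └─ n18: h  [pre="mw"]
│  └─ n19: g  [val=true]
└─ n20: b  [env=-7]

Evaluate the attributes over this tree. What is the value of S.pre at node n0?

-8

1. n2.fin = -8  [-8]
2. n4.env = -7  [terminal]
3. n3.depth = true  [true]
4. n3.pre = 3  [b.env + 10]
5. n3.mk = 4  [b.env + 11]
6. n5.acc = -3  [terminal]
7. n6.lim = 24  [(if S.depth then S.mk else S.pre) + 20]
8. n7.pre = "mp"  [terminal]
9. n8.lab = 3  [terminal]
10. n9.env = -5  [terminal]
11. n6.acc = 22  [b.env + C.lim + 3]
12. n6.ok = 3  [b.env + 8]
13. n2.hot = true  [S.mk > 3]
14. n2.acc = 25  [C.acc * -2 + 69]
15. n2.off = -6  [C.ok * 2 - 12]
16. n11.mk = -1  [-1]
17. n12.env = 27  [terminal]
18. n13.env = 19  [terminal]
19. n14.env = 9  [terminal]
20. n11.val = 9  [b₀.env * -1 + 36]
21. n10.val = "wy"  ["wy"]
22. n10.lim = 29  [29]
23. n10.wid = -5  [A.val * -2 + 13]
24. n15.lab = 21  [terminal]
25. n1.depth = true  [B.hot == true]
26. n1.pre = 29  [E.wid + B.off + 40]
27. n1.mk = 28  [E.lim - 1]
28. n16.hot = 28  [S₁.mk * 3 - 56]
29. n17.lim = 13  [D.hot - 15]
30. n18.pre = "mw"  [terminal]
31. n17.acc = 27  [C.lim + 14]
32. n17.ok = 17  [C.lim * -2 + 43]
33. n19.val = true  [terminal]
34. n16.off = "vx"  ["vx"]
35. n16.lab = true  [g.val == true]
36. n20.env = -7  [terminal]
37. n0.depth = false  [b.env > -7]
38. n0.pre = -8  [S₁.pre - 37]
39. n0.mk = -1  [S₁.pre - 30]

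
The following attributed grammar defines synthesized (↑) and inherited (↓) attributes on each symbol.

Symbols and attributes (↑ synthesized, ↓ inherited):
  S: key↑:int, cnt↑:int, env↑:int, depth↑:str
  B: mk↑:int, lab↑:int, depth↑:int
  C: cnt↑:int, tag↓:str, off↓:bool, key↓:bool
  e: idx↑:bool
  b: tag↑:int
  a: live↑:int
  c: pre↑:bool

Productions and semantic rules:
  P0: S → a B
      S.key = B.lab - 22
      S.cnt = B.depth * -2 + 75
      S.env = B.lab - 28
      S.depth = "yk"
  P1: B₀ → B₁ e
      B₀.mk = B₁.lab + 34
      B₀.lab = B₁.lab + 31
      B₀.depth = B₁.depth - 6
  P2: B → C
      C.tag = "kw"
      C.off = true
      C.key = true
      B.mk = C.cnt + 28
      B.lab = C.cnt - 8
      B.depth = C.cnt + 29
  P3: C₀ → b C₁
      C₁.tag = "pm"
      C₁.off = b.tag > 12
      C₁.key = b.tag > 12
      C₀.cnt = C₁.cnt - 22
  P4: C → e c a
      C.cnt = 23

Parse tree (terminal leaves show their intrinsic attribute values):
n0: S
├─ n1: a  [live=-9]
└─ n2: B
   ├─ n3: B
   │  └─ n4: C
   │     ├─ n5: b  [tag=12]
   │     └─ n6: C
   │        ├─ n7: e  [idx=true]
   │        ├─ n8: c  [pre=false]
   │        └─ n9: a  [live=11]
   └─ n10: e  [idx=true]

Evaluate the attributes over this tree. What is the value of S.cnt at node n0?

27

1. n1.live = -9  [terminal]
2. n4.tag = "kw"  ["kw"]
3. n4.off = true  [true]
4. n4.key = true  [true]
5. n5.tag = 12  [terminal]
6. n6.tag = "pm"  ["pm"]
7. n6.off = false  [b.tag > 12]
8. n6.key = false  [b.tag > 12]
9. n7.idx = true  [terminal]
10. n8.pre = false  [terminal]
11. n9.live = 11  [terminal]
12. n6.cnt = 23  [23]
13. n4.cnt = 1  [C₁.cnt - 22]
14. n3.mk = 29  [C.cnt + 28]
15. n3.lab = -7  [C.cnt - 8]
16. n3.depth = 30  [C.cnt + 29]
17. n10.idx = true  [terminal]
18. n2.mk = 27  [B₁.lab + 34]
19. n2.lab = 24  [B₁.lab + 31]
20. n2.depth = 24  [B₁.depth - 6]
21. n0.key = 2  [B.lab - 22]
22. n0.cnt = 27  [B.depth * -2 + 75]
23. n0.env = -4  [B.lab - 28]
24. n0.depth = "yk"  ["yk"]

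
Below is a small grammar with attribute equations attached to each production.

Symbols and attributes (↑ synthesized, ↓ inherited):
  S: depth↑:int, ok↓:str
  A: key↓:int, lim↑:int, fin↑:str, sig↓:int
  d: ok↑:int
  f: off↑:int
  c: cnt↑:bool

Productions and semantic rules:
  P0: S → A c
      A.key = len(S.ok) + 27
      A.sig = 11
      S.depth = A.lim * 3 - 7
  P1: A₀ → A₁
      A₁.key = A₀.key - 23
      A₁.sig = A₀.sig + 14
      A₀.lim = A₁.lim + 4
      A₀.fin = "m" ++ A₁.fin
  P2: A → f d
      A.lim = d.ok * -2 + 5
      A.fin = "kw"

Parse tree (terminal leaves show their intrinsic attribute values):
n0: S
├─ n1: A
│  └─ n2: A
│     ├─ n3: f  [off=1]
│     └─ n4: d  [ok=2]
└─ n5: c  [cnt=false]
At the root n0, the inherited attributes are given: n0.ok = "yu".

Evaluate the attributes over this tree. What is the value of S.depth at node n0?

1. n0.ok = "yu"  [given at root]
2. n1.key = 29  [len(S.ok) + 27]
3. n1.sig = 11  [11]
4. n2.key = 6  [A₀.key - 23]
5. n2.sig = 25  [A₀.sig + 14]
6. n3.off = 1  [terminal]
7. n4.ok = 2  [terminal]
8. n2.lim = 1  [d.ok * -2 + 5]
9. n2.fin = "kw"  ["kw"]
10. n1.lim = 5  [A₁.lim + 4]
11. n1.fin = "mkw"  ["m" ++ A₁.fin]
12. n5.cnt = false  [terminal]
13. n0.depth = 8  [A.lim * 3 - 7]

8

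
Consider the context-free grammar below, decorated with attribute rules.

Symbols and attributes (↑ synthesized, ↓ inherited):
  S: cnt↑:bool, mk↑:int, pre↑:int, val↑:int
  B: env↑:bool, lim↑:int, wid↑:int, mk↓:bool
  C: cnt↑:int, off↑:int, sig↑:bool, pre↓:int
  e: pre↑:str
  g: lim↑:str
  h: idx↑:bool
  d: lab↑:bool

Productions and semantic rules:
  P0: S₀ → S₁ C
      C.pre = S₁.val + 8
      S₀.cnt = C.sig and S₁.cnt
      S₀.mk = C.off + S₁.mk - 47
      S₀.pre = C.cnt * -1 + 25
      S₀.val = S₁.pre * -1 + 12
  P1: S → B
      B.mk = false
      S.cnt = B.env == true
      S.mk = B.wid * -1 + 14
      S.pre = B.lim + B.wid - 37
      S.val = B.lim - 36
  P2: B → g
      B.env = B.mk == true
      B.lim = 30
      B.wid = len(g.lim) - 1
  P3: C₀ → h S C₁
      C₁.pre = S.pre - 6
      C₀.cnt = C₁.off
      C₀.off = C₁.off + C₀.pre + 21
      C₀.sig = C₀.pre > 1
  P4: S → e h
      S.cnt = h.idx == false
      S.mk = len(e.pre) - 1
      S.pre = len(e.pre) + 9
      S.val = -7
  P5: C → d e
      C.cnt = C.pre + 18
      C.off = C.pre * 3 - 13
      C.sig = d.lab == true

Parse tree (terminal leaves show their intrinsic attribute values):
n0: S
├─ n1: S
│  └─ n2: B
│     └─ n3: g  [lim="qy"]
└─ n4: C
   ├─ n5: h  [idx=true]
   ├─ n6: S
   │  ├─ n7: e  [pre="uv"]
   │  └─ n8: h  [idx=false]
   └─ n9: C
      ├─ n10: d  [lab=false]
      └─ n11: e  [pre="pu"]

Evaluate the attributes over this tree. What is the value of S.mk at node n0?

-9

1. n2.mk = false  [false]
2. n3.lim = "qy"  [terminal]
3. n2.env = false  [B.mk == true]
4. n2.lim = 30  [30]
5. n2.wid = 1  [len(g.lim) - 1]
6. n1.cnt = false  [B.env == true]
7. n1.mk = 13  [B.wid * -1 + 14]
8. n1.pre = -6  [B.lim + B.wid - 37]
9. n1.val = -6  [B.lim - 36]
10. n4.pre = 2  [S₁.val + 8]
11. n5.idx = true  [terminal]
12. n7.pre = "uv"  [terminal]
13. n8.idx = false  [terminal]
14. n6.cnt = true  [h.idx == false]
15. n6.mk = 1  [len(e.pre) - 1]
16. n6.pre = 11  [len(e.pre) + 9]
17. n6.val = -7  [-7]
18. n9.pre = 5  [S.pre - 6]
19. n10.lab = false  [terminal]
20. n11.pre = "pu"  [terminal]
21. n9.cnt = 23  [C.pre + 18]
22. n9.off = 2  [C.pre * 3 - 13]
23. n9.sig = false  [d.lab == true]
24. n4.cnt = 2  [C₁.off]
25. n4.off = 25  [C₁.off + C₀.pre + 21]
26. n4.sig = true  [C₀.pre > 1]
27. n0.cnt = false  [C.sig and S₁.cnt]
28. n0.mk = -9  [C.off + S₁.mk - 47]
29. n0.pre = 23  [C.cnt * -1 + 25]
30. n0.val = 18  [S₁.pre * -1 + 12]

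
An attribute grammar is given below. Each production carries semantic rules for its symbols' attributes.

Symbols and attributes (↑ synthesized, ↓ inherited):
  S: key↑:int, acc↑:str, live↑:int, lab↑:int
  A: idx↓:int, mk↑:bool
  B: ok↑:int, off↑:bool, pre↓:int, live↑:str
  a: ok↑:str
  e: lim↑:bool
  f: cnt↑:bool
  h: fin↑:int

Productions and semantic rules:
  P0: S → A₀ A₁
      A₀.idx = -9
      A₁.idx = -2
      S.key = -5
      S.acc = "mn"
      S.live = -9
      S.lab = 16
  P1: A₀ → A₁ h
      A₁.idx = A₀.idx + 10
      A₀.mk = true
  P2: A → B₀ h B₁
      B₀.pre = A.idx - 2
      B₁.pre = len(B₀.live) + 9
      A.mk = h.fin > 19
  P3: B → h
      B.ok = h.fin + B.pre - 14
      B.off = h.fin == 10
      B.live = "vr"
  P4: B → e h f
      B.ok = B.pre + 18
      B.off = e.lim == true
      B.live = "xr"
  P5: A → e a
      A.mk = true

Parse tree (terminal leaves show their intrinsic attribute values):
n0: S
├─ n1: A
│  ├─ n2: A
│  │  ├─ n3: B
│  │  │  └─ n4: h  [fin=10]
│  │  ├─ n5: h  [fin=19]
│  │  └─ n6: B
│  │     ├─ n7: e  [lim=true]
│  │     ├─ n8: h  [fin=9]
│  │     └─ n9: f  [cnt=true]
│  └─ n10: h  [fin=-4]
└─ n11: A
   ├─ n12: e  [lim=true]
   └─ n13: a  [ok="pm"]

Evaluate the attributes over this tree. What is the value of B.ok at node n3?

-5

1. n1.idx = -9  [-9]
2. n2.idx = 1  [A₀.idx + 10]
3. n3.pre = -1  [A.idx - 2]
4. n4.fin = 10  [terminal]
5. n3.ok = -5  [h.fin + B.pre - 14]
6. n3.off = true  [h.fin == 10]
7. n3.live = "vr"  ["vr"]
8. n5.fin = 19  [terminal]
9. n6.pre = 11  [len(B₀.live) + 9]
10. n7.lim = true  [terminal]
11. n8.fin = 9  [terminal]
12. n9.cnt = true  [terminal]
13. n6.ok = 29  [B.pre + 18]
14. n6.off = true  [e.lim == true]
15. n6.live = "xr"  ["xr"]
16. n2.mk = false  [h.fin > 19]
17. n10.fin = -4  [terminal]
18. n1.mk = true  [true]
19. n11.idx = -2  [-2]
20. n12.lim = true  [terminal]
21. n13.ok = "pm"  [terminal]
22. n11.mk = true  [true]
23. n0.key = -5  [-5]
24. n0.acc = "mn"  ["mn"]
25. n0.live = -9  [-9]
26. n0.lab = 16  [16]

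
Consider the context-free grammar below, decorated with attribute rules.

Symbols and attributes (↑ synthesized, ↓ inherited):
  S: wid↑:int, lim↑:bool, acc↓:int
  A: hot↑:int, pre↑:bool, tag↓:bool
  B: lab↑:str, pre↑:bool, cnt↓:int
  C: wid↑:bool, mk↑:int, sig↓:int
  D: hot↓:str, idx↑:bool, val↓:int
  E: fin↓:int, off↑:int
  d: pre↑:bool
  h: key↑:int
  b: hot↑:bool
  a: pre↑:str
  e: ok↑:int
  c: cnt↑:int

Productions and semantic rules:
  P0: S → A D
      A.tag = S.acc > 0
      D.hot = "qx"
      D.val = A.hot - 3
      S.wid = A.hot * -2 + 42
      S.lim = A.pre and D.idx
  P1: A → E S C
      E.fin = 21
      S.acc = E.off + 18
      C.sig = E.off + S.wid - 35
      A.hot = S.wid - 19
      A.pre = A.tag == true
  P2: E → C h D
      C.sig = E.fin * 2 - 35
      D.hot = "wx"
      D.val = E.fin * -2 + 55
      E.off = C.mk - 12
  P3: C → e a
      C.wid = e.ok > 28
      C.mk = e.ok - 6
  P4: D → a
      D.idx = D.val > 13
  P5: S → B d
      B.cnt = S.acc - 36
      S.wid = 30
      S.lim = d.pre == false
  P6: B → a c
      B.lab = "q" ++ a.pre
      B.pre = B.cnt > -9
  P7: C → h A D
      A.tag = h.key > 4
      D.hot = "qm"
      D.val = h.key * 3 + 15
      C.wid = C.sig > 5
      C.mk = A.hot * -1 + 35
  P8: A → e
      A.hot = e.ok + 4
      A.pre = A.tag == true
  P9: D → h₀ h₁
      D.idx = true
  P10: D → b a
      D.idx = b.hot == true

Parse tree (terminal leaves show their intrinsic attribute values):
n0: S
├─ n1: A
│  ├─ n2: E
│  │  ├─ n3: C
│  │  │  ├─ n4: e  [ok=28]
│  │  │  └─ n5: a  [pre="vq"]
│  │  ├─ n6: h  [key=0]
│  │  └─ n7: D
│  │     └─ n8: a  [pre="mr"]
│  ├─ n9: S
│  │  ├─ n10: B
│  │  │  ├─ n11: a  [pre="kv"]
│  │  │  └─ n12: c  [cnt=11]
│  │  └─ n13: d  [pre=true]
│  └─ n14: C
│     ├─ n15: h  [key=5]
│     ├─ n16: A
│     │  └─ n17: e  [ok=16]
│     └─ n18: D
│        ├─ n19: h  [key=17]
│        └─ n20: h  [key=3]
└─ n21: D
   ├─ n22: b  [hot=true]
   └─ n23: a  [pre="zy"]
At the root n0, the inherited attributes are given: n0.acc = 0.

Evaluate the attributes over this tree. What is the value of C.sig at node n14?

5

1. n0.acc = 0  [given at root]
2. n1.tag = false  [S.acc > 0]
3. n2.fin = 21  [21]
4. n3.sig = 7  [E.fin * 2 - 35]
5. n4.ok = 28  [terminal]
6. n5.pre = "vq"  [terminal]
7. n3.wid = false  [e.ok > 28]
8. n3.mk = 22  [e.ok - 6]
9. n6.key = 0  [terminal]
10. n7.hot = "wx"  ["wx"]
11. n7.val = 13  [E.fin * -2 + 55]
12. n8.pre = "mr"  [terminal]
13. n7.idx = false  [D.val > 13]
14. n2.off = 10  [C.mk - 12]
15. n9.acc = 28  [E.off + 18]
16. n10.cnt = -8  [S.acc - 36]
17. n11.pre = "kv"  [terminal]
18. n12.cnt = 11  [terminal]
19. n10.lab = "qkv"  ["q" ++ a.pre]
20. n10.pre = true  [B.cnt > -9]
21. n13.pre = true  [terminal]
22. n9.wid = 30  [30]
23. n9.lim = false  [d.pre == false]
24. n14.sig = 5  [E.off + S.wid - 35]
25. n15.key = 5  [terminal]
26. n16.tag = true  [h.key > 4]
27. n17.ok = 16  [terminal]
28. n16.hot = 20  [e.ok + 4]
29. n16.pre = true  [A.tag == true]
30. n18.hot = "qm"  ["qm"]
31. n18.val = 30  [h.key * 3 + 15]
32. n19.key = 17  [terminal]
33. n20.key = 3  [terminal]
34. n18.idx = true  [true]
35. n14.wid = false  [C.sig > 5]
36. n14.mk = 15  [A.hot * -1 + 35]
37. n1.hot = 11  [S.wid - 19]
38. n1.pre = false  [A.tag == true]
39. n21.hot = "qx"  ["qx"]
40. n21.val = 8  [A.hot - 3]
41. n22.hot = true  [terminal]
42. n23.pre = "zy"  [terminal]
43. n21.idx = true  [b.hot == true]
44. n0.wid = 20  [A.hot * -2 + 42]
45. n0.lim = false  [A.pre and D.idx]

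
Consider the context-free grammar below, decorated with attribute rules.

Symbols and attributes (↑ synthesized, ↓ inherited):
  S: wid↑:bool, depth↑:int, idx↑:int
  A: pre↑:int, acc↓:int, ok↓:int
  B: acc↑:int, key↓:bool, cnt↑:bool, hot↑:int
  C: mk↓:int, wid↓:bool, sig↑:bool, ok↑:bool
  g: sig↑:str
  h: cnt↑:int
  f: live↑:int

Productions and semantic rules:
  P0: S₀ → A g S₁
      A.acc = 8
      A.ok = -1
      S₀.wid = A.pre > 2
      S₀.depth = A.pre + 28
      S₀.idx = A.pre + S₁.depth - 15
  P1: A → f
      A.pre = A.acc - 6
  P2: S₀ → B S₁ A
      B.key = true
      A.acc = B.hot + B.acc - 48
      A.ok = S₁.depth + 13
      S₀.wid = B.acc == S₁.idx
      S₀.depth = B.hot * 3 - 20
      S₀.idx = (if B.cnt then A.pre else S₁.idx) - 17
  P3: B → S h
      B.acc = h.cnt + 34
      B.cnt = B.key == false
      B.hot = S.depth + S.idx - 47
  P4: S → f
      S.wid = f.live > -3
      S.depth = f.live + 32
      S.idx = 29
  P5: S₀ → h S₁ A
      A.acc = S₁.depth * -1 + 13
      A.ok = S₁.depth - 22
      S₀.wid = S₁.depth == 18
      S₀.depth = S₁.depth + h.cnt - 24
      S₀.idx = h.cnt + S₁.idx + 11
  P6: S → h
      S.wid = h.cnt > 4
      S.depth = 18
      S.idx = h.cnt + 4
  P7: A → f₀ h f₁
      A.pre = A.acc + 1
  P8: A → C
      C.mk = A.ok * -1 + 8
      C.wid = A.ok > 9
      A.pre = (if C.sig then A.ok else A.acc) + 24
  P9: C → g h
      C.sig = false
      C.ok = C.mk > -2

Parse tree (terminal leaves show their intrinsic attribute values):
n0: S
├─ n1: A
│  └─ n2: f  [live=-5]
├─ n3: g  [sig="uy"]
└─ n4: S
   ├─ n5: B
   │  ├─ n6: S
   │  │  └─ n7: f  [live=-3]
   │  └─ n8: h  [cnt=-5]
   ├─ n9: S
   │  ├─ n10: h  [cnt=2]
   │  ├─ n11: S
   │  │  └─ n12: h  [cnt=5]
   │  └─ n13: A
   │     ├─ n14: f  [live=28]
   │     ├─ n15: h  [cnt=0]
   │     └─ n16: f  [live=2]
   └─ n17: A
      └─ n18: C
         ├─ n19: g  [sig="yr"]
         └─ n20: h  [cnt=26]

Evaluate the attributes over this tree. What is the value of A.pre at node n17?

16

1. n1.acc = 8  [8]
2. n1.ok = -1  [-1]
3. n2.live = -5  [terminal]
4. n1.pre = 2  [A.acc - 6]
5. n3.sig = "uy"  [terminal]
6. n5.key = true  [true]
7. n7.live = -3  [terminal]
8. n6.wid = false  [f.live > -3]
9. n6.depth = 29  [f.live + 32]
10. n6.idx = 29  [29]
11. n8.cnt = -5  [terminal]
12. n5.acc = 29  [h.cnt + 34]
13. n5.cnt = false  [B.key == false]
14. n5.hot = 11  [S.depth + S.idx - 47]
15. n10.cnt = 2  [terminal]
16. n12.cnt = 5  [terminal]
17. n11.wid = true  [h.cnt > 4]
18. n11.depth = 18  [18]
19. n11.idx = 9  [h.cnt + 4]
20. n13.acc = -5  [S₁.depth * -1 + 13]
21. n13.ok = -4  [S₁.depth - 22]
22. n14.live = 28  [terminal]
23. n15.cnt = 0  [terminal]
24. n16.live = 2  [terminal]
25. n13.pre = -4  [A.acc + 1]
26. n9.wid = true  [S₁.depth == 18]
27. n9.depth = -4  [S₁.depth + h.cnt - 24]
28. n9.idx = 22  [h.cnt + S₁.idx + 11]
29. n17.acc = -8  [B.hot + B.acc - 48]
30. n17.ok = 9  [S₁.depth + 13]
31. n18.mk = -1  [A.ok * -1 + 8]
32. n18.wid = false  [A.ok > 9]
33. n19.sig = "yr"  [terminal]
34. n20.cnt = 26  [terminal]
35. n18.sig = false  [false]
36. n18.ok = true  [C.mk > -2]
37. n17.pre = 16  [(if C.sig then A.ok else A.acc) + 24]
38. n4.wid = false  [B.acc == S₁.idx]
39. n4.depth = 13  [B.hot * 3 - 20]
40. n4.idx = 5  [(if B.cnt then A.pre else S₁.idx) - 17]
41. n0.wid = false  [A.pre > 2]
42. n0.depth = 30  [A.pre + 28]
43. n0.idx = 0  [A.pre + S₁.depth - 15]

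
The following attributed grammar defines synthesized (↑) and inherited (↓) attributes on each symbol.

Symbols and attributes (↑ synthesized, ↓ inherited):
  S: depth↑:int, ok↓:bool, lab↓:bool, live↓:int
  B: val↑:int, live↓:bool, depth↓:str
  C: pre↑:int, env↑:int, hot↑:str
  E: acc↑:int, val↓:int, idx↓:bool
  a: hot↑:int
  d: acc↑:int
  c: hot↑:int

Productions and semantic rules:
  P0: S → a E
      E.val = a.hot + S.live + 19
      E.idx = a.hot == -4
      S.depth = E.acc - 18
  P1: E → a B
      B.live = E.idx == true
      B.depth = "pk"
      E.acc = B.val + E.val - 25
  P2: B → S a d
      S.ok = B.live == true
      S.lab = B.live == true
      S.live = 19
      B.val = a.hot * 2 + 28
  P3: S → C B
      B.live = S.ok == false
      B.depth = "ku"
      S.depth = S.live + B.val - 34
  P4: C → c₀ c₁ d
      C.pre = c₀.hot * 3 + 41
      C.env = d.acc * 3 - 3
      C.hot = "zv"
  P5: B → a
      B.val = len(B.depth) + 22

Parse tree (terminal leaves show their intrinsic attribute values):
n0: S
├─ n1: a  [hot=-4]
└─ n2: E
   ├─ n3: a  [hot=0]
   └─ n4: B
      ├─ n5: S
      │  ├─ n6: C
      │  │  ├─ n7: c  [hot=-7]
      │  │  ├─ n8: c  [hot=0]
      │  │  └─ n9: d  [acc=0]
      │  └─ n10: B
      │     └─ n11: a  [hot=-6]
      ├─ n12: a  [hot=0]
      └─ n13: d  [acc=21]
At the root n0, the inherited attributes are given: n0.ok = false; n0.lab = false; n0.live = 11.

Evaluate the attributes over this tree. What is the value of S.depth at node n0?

11

1. n0.ok = false  [given at root]
2. n0.lab = false  [given at root]
3. n0.live = 11  [given at root]
4. n1.hot = -4  [terminal]
5. n2.val = 26  [a.hot + S.live + 19]
6. n2.idx = true  [a.hot == -4]
7. n3.hot = 0  [terminal]
8. n4.live = true  [E.idx == true]
9. n4.depth = "pk"  ["pk"]
10. n5.ok = true  [B.live == true]
11. n5.lab = true  [B.live == true]
12. n5.live = 19  [19]
13. n7.hot = -7  [terminal]
14. n8.hot = 0  [terminal]
15. n9.acc = 0  [terminal]
16. n6.pre = 20  [c₀.hot * 3 + 41]
17. n6.env = -3  [d.acc * 3 - 3]
18. n6.hot = "zv"  ["zv"]
19. n10.live = false  [S.ok == false]
20. n10.depth = "ku"  ["ku"]
21. n11.hot = -6  [terminal]
22. n10.val = 24  [len(B.depth) + 22]
23. n5.depth = 9  [S.live + B.val - 34]
24. n12.hot = 0  [terminal]
25. n13.acc = 21  [terminal]
26. n4.val = 28  [a.hot * 2 + 28]
27. n2.acc = 29  [B.val + E.val - 25]
28. n0.depth = 11  [E.acc - 18]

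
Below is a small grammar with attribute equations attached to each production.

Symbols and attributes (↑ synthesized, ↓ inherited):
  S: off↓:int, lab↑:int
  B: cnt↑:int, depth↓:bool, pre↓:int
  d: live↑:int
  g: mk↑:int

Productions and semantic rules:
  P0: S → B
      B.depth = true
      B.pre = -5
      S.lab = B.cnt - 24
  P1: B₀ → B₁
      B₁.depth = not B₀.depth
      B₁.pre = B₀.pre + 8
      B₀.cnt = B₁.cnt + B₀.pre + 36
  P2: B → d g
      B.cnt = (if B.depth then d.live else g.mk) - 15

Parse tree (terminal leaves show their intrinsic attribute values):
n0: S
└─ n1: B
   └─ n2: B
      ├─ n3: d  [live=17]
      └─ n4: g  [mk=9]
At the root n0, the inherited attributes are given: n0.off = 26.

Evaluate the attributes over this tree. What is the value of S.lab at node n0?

1

1. n0.off = 26  [given at root]
2. n1.depth = true  [true]
3. n1.pre = -5  [-5]
4. n2.depth = false  [not B₀.depth]
5. n2.pre = 3  [B₀.pre + 8]
6. n3.live = 17  [terminal]
7. n4.mk = 9  [terminal]
8. n2.cnt = -6  [(if B.depth then d.live else g.mk) - 15]
9. n1.cnt = 25  [B₁.cnt + B₀.pre + 36]
10. n0.lab = 1  [B.cnt - 24]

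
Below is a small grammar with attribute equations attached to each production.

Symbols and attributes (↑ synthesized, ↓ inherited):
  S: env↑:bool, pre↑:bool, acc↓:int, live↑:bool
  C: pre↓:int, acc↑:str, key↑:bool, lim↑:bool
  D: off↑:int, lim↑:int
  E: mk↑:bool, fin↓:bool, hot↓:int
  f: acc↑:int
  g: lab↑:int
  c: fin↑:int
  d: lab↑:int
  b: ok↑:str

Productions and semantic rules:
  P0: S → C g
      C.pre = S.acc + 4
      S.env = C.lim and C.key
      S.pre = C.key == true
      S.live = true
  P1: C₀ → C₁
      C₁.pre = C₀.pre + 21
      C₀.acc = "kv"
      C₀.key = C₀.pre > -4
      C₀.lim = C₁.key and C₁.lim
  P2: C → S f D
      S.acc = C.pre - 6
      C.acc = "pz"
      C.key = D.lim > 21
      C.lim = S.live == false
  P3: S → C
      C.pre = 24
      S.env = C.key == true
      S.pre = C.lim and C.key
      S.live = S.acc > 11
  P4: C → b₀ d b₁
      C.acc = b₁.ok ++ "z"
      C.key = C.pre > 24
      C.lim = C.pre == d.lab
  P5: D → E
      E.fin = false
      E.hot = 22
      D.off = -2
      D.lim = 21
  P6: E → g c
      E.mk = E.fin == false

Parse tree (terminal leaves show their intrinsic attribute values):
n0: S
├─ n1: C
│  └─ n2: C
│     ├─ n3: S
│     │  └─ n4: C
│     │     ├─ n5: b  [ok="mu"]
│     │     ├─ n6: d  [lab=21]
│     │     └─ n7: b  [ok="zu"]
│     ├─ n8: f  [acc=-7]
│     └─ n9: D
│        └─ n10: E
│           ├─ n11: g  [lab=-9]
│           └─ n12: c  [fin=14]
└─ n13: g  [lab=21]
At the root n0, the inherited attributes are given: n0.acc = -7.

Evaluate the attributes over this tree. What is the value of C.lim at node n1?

false

1. n0.acc = -7  [given at root]
2. n1.pre = -3  [S.acc + 4]
3. n2.pre = 18  [C₀.pre + 21]
4. n3.acc = 12  [C.pre - 6]
5. n4.pre = 24  [24]
6. n5.ok = "mu"  [terminal]
7. n6.lab = 21  [terminal]
8. n7.ok = "zu"  [terminal]
9. n4.acc = "zuz"  [b₁.ok ++ "z"]
10. n4.key = false  [C.pre > 24]
11. n4.lim = false  [C.pre == d.lab]
12. n3.env = false  [C.key == true]
13. n3.pre = false  [C.lim and C.key]
14. n3.live = true  [S.acc > 11]
15. n8.acc = -7  [terminal]
16. n10.fin = false  [false]
17. n10.hot = 22  [22]
18. n11.lab = -9  [terminal]
19. n12.fin = 14  [terminal]
20. n10.mk = true  [E.fin == false]
21. n9.off = -2  [-2]
22. n9.lim = 21  [21]
23. n2.acc = "pz"  ["pz"]
24. n2.key = false  [D.lim > 21]
25. n2.lim = false  [S.live == false]
26. n1.acc = "kv"  ["kv"]
27. n1.key = true  [C₀.pre > -4]
28. n1.lim = false  [C₁.key and C₁.lim]
29. n13.lab = 21  [terminal]
30. n0.env = false  [C.lim and C.key]
31. n0.pre = true  [C.key == true]
32. n0.live = true  [true]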